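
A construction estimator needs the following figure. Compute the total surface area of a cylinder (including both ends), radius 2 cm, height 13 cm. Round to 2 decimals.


Shape: closed cylinder
Radius r = 2 cm, Height h = 13 cm
Formula: SA = 2*pi*r^2 + 2*pi*r*h = 2*pi*r*(r + h)
r + h = 15
2 * r * (r + h) = 2 * 2 * 15 = 60
SA = 60 * pi
SA = 188.5
188.5 cm^2


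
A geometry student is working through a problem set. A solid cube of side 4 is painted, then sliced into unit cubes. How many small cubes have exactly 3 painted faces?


Large cube: 4 x 4 x 4, cut into unit cubes.
Cubes with 3 painted faces are at the corners. A cube always has 8 corners.
Count = 8
8 unit cubes


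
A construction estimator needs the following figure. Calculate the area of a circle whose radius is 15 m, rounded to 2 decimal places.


Shape: circle
Radius r = 15 m
Formula: A = pi * r^2
r^2 = 15^2 = 225
A = pi * 225
A = 706.86
706.86 m^2


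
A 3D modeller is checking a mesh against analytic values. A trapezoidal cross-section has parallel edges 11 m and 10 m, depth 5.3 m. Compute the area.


Shape: trapezoid
Parallel sides a = 11 m, b = 10 m; Height h = 5.3 m
Formula: A = (a + b) * h / 2
a + b = 11 + 10 = 21
A = 21 * 5.3 / 2
A = 111.3 / 2
A = 55.65
55.65 m^2


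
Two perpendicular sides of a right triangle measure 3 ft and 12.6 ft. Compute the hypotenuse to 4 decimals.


Shape: right triangle
Legs a = 3 ft, b = 12.6 ft
Formula: c = sqrt(a^2 + b^2)
a^2 = 9, b^2 = 158.76
a^2 + b^2 = 167.76
c = sqrt(167.76)
c = 12.9522
12.9522 ft


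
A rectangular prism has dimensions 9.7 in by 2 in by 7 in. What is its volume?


Shape: rectangular prism
l = 9.7 in, w = 2 in, h = 7 in
Formula: V = l * w * h
V = 9.7 * 2 * 7
V = 19.4 * 7
V = 135.8
135.8 in^3


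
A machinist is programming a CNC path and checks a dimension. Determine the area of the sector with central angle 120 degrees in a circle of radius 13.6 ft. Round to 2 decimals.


Shape: circular sector
Radius r = 13.6 ft, Angle = 120 degrees
Formula: A = (angle/360) * pi * r^2
r^2 = 184.96
Fraction of circle = 120/360
A = (120/360) * pi * 184.96
A = 61.653333 * pi
A = 193.69
193.69 ft^2


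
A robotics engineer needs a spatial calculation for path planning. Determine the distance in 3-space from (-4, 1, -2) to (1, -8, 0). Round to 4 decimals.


3D distance between two points
P1 = (-4, 1, -2), P2 = (1, -8, 0)
Formula: d = sqrt((x2-x1)^2 + (y2-y1)^2 + (z2-z1)^2)
dx = 1 - -4 = 5
dy = -8 - 1 = -9
dz = 0 - -2 = 2
dx^2 + dy^2 + dz^2 = 25 + 81 + 4 = 110
d = sqrt(110)
d = 10.4881
10.4881 units


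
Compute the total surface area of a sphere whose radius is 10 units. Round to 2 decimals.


Shape: sphere
Radius r = 10 units
Formula: SA = 4 * pi * r^2
r^2 = 100
SA = 4 * pi * 100
SA = 400 * pi
SA = 1256.64
1256.64 units^2


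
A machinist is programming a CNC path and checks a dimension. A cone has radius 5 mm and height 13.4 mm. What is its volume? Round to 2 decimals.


Shape: cone
Radius r = 5 mm, Height h = 13.4 mm
Formula: V = (1/3) * pi * r^2 * h
r^2 = 25
pi * r^2 * h = pi * 25 * 13.4 = 335 * pi
V = 335 * pi / 3
V = 350.81
350.81 mm^3


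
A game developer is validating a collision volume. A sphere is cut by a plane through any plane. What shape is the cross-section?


Solid: sphere
Cutting plane: through any plane
Visualize the intersection of the plane with the solid's surface.
The boundary of the cut region is a circle.
circle


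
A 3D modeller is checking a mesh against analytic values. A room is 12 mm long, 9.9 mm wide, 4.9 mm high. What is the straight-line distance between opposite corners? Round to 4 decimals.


Shape: rectangular box (space diagonal)
l = 12 mm, w = 9.9 mm, h = 4.9 mm
Visualize: the diagonal of the base, then a right triangle with that diagonal and the height.
Formula: d = sqrt(l^2 + w^2 + h^2)
l^2 + w^2 + h^2 = 144 + 98.01 + 24.01 = 266.02
d = sqrt(266.02)
d = 16.3101
16.3101 mm


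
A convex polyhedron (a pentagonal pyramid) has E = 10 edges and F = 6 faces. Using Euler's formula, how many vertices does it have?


Polyhedron: pentagonal pyramid
Euler's formula for convex polyhedra: V - E + F = 2
Given: E = 10 edges and F = 6 faces
Solve for V:
V = 2 + E - F = 2 + 10 - 6 = 6
6 vertices


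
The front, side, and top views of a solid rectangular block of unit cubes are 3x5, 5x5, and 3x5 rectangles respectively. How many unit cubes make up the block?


Orthographic views of a solid rectangular block:
Front view 3 x 5 -> length = 3, height = 5
Side view 5 x 5 -> width = 5, height = 5 (consistent)
Top view 3 x 5 -> confirms length = 3, width = 5
The block is 3 x 5 x 5.
Total unit cubes = 3 * 5 * 5 = 75
75 unit cubes


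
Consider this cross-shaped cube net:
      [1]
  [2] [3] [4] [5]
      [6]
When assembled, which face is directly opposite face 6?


Net: cross layout. Take square 3 as the base (bottom).
Fold the four squares in the horizontal row up around 3: 2 -> left, 4 -> right, 5 wraps to the top.
Fold 1 and 6 up from 3: 1 -> back, 6 -> front.
Opposite pairs are therefore: (1, 6), (2, 4), (3, 5).
Face 6 is opposite face 1.
face 1


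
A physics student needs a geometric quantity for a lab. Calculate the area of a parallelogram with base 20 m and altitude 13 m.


Shape: parallelogram
Base b = 20 m, Height h = 13 m
Formula: A = b * h
A = 20 * 13
A = 260
260 m^2


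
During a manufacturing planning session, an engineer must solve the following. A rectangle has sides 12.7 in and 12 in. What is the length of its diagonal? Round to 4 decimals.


Shape: rectangle (diagonal via Pythagoras)
Sides: 12.7 in and 12 in
Formula: d = sqrt(l^2 + w^2)
l^2 = 161.29, w^2 = 144
l^2 + w^2 = 305.29
d = sqrt(305.29)
d = 17.4725
17.4725 in


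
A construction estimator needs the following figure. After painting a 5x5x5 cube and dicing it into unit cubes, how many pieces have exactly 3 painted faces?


Large cube: 5 x 5 x 5, cut into unit cubes.
Cubes with 3 painted faces are at the corners. A cube always has 8 corners.
Count = 8
8 unit cubes


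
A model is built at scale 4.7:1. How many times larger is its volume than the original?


Linear scale factor k = 4.7
Rule: under a linear scaling by k, volumes scale by k^3.
k^3 = 4.7 * 4.7 * 4.7
k^3 = 22.09 * 4.7
k^3 = 103.823
Volume scales by a factor of 103.823.
103.823 (dimensionless)


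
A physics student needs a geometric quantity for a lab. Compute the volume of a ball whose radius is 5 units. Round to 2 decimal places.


Shape: sphere
Radius r = 5 units
Formula: V = (4/3) * pi * r^3
r^3 = 125
(4/3) * 125 = 166.666667
V = 166.666667 * pi
V = 523.6
523.6 units^3


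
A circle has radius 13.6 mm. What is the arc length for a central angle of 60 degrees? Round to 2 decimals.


Shape: circular arc
Radius r = 13.6 mm, Angle = 60 degrees
Formula: L = (angle/360) * 2 * pi * r
2 * pi * r = 27.2 * pi
L = (60/360) * 27.2 * pi
L = 4.533333 * pi
L = 14.24
14.24 mm


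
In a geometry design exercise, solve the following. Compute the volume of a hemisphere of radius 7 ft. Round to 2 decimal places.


Shape: hemisphere (half of a sphere)
Radius r = 7 ft
Formula: V = (1/2) * (4/3) * pi * r^3 = (2/3) * pi * r^3
r^3 = 343
(2/3) * 343 = 228.666667
V = 228.666667 * pi
V = 718.38
718.38 ft^3


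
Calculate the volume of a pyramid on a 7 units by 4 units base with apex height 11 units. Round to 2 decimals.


Shape: rectangular pyramid
Base: 7 units x 4 units, Height h = 11 units
Formula: V = (1/3) * base_area * h
base_area = 7 * 4 = 28
base_area * h = 28 * 11 = 308
V = 308 / 3
V = 102.67
102.67 units^3


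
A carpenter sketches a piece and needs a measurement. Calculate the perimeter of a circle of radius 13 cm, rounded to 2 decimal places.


Shape: circle
Radius r = 13 cm
Formula: C = 2 * pi * r
C = 2 * pi * 13
C = 26 * pi
C = 81.68
81.68 cm


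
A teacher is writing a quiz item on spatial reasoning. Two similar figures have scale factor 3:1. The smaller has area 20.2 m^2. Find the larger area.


Linear scale factor k = 3
Original area = 20.2 m^2
Rule: under a linear scaling by k, areas scale by k^2.
k^2 = 3^2 = 9
New area = 20.2 * 9
New area = 181.8
181.8 m^2


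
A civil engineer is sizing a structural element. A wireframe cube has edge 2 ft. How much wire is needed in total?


Shape: cube
Side s = 2 ft
A cube has 12 edges, all equal.
Formula: total edge length = 12 * s
Total = 12 * 2
Total = 24
24 ft


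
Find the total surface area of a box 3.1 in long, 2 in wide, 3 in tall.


Shape: rectangular prism
l = 3.1 in, w = 2 in, h = 3 in
Formula: SA = 2(lw + lh + wh)
lw = 6.2, lh = 9.3, wh = 6
lw + lh + wh = 21.5
SA = 2 * 21.5
SA = 43
43 in^2


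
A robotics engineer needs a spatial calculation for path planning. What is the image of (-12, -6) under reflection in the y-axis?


Transformation: reflection
Original point: (-12, -6)
Rule for reflection over the y-axis: (x, y) -> (-x, y)
Apply: (-12, -6) -> (12, -6)
(12, -6)


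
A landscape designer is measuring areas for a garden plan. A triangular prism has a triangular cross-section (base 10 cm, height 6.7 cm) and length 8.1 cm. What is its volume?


Shape: triangular prism
Triangle base = 10 cm, triangle height = 6.7 cm, prism length L = 8.1 cm
Formula: V = (1/2 * b * h_tri) * L
Cross-section area = 0.5 * 10 * 6.7 = 33.5
V = 33.5 * 8.1
V = 271.35
271.35 cm^3


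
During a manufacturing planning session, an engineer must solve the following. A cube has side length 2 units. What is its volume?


Shape: cube
Side s = 2 units
Formula: V = s^3
V = 2 * 2 * 2
V = 4 * 2
V = 8
8 units^3


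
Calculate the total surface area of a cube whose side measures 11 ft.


Shape: cube
Side s = 11 ft
A cube has 6 square faces.
Formula: SA = 6 * s^2
s^2 = 121
SA = 6 * 121
SA = 726
726 ft^2


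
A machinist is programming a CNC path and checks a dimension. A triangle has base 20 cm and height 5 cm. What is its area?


Shape: triangle
Base b = 20 cm, Height h = 5 cm
Formula: A = (1/2) * b * h
A = 0.5 * 20 * 5
A = 0.5 * 100
A = 50
50 cm^2


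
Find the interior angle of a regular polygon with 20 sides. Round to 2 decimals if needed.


Shape: regular icosagon (20 sides)
Formula: interior angle = (n - 2) * 180 / n
(n - 2) = 18
(n - 2) * 180 = 3240
angle = 3240 / 20
angle = 162
162 degrees


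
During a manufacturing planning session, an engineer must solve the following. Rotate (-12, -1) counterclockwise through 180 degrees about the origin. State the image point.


Transformation: rotation about the origin
Original point: (-12, -1)
Rule for 180 deg: (x, y) -> (-x, -y)
Apply: (-12, -1) -> (12, 1)
(12, 1)


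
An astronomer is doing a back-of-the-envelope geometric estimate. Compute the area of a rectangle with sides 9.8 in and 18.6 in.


Shape: rectangle
Length l = 9.8 in, Width w = 18.6 in
Formula: A = l * w
A = 9.8 * 18.6
A = 182.28
182.28 in^2


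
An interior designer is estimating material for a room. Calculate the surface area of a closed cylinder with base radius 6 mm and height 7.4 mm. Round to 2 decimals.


Shape: closed cylinder
Radius r = 6 mm, Height h = 7.4 mm
Formula: SA = 2*pi*r^2 + 2*pi*r*h = 2*pi*r*(r + h)
r + h = 13.4
2 * r * (r + h) = 2 * 6 * 13.4 = 160.8
SA = 160.8 * pi
SA = 505.17
505.17 mm^2


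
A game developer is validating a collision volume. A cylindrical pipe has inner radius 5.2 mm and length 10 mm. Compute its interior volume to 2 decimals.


Shape: cylinder
Radius r = 5.2 mm, Height h = 10 mm
Formula: V = pi * r^2 * h
r^2 = 27.04
V = pi * 27.04 * 10
V = 270.4 * pi
V = 849.49
849.49 mm^3


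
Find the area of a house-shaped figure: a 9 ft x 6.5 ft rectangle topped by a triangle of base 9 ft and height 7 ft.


Composite shape: rectangle + triangle
Rectangle area = 9 * 6.5 = 58.5
Triangle area = 0.5 * 9 * 7 = 31.5
Total = 58.5 + 31.5
Total = 90
90 ft^2


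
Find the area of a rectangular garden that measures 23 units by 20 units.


Shape: rectangle
Length l = 23 units, Width w = 20 units
Formula: A = l * w
A = 23 * 20
A = 460
460 units^2


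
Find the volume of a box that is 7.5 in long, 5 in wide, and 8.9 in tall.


Shape: rectangular prism
l = 7.5 in, w = 5 in, h = 8.9 in
Formula: V = l * w * h
V = 7.5 * 5 * 8.9
V = 37.5 * 8.9
V = 333.75
333.75 in^3


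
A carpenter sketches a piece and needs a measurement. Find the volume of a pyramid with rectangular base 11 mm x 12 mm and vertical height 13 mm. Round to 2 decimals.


Shape: rectangular pyramid
Base: 11 mm x 12 mm, Height h = 13 mm
Formula: V = (1/3) * base_area * h
base_area = 11 * 12 = 132
base_area * h = 132 * 13 = 1716
V = 1716 / 3
V = 572
572 mm^3


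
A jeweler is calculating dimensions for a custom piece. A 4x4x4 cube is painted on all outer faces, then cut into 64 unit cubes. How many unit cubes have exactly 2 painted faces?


Large cube: 4 x 4 x 4, cut into unit cubes.
n = 4, so n - 2 = 2
Cubes with 2 painted faces lie along the edges, excluding corners.
A cube has 12 edges; each contributes (n - 2) = 2 such cubes.
Count = 12 * 2 = 24
24 unit cubes


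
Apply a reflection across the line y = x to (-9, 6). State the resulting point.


Transformation: reflection
Original point: (-9, 6)
Rule for reflection over y = x: (x, y) -> (y, x)
Apply: (-9, 6) -> (6, -9)
(6, -9)


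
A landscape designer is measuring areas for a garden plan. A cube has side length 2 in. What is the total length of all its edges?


Shape: cube
Side s = 2 in
A cube has 12 edges, all equal.
Formula: total edge length = 12 * s
Total = 12 * 2
Total = 24
24 in


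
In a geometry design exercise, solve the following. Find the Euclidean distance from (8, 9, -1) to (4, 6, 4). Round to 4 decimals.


3D distance between two points
P1 = (8, 9, -1), P2 = (4, 6, 4)
Formula: d = sqrt((x2-x1)^2 + (y2-y1)^2 + (z2-z1)^2)
dx = 4 - 8 = -4
dy = 6 - 9 = -3
dz = 4 - -1 = 5
dx^2 + dy^2 + dz^2 = 16 + 9 + 25 = 50
d = sqrt(50)
d = 7.0711
7.0711 units


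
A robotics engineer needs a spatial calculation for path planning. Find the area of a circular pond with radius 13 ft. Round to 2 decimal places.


Shape: circle
Radius r = 13 ft
Formula: A = pi * r^2
r^2 = 13^2 = 169
A = pi * 169
A = 530.93
530.93 ft^2


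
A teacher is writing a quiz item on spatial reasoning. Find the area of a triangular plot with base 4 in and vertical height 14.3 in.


Shape: triangle
Base b = 4 in, Height h = 14.3 in
Formula: A = (1/2) * b * h
A = 0.5 * 4 * 14.3
A = 0.5 * 57.2
A = 28.6
28.6 in^2


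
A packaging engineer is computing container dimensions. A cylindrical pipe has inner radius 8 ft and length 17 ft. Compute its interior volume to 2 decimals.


Shape: cylinder
Radius r = 8 ft, Height h = 17 ft
Formula: V = pi * r^2 * h
r^2 = 64
V = pi * 64 * 17
V = 1088 * pi
V = 3418.05
3418.05 ft^3


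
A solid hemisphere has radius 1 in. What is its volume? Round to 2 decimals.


Shape: hemisphere (half of a sphere)
Radius r = 1 in
Formula: V = (1/2) * (4/3) * pi * r^3 = (2/3) * pi * r^3
r^3 = 1
(2/3) * 1 = 0.666667
V = 0.666667 * pi
V = 2.09
2.09 in^3


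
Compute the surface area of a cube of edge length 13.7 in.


Shape: cube
Side s = 13.7 in
A cube has 6 square faces.
Formula: SA = 6 * s^2
s^2 = 187.69
SA = 6 * 187.69
SA = 1126.14
1126.14 in^2


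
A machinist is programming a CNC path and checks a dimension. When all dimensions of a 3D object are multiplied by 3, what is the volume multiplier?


Linear scale factor k = 3
Rule: under a linear scaling by k, volumes scale by k^3.
k^3 = 3 * 3 * 3
k^3 = 9 * 3
k^3 = 27
Volume scales by a factor of 27.
27 (dimensionless)


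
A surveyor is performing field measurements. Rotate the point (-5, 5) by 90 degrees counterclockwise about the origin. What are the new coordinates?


Transformation: rotation about the origin
Original point: (-5, 5)
Rule for 90 deg counterclockwise: (x, y) -> (-y, x)
Apply: (-5, 5) -> (-5, -5)
(-5, -5)


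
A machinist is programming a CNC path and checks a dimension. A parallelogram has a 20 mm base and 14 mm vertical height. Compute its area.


Shape: parallelogram
Base b = 20 mm, Height h = 14 mm
Formula: A = b * h
A = 20 * 14
A = 280
280 mm^2


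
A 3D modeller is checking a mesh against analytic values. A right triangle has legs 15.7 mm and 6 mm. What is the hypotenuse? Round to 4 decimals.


Shape: right triangle
Legs a = 15.7 mm, b = 6 mm
Formula: c = sqrt(a^2 + b^2)
a^2 = 246.49, b^2 = 36
a^2 + b^2 = 282.49
c = sqrt(282.49)
c = 16.8074
16.8074 mm


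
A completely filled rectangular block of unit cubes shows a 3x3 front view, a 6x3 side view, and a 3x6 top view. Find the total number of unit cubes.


Orthographic views of a solid rectangular block:
Front view 3 x 3 -> length = 3, height = 3
Side view 6 x 3 -> width = 6, height = 3 (consistent)
Top view 3 x 6 -> confirms length = 3, width = 6
The block is 3 x 6 x 3.
Total unit cubes = 3 * 6 * 3 = 54
54 unit cubes


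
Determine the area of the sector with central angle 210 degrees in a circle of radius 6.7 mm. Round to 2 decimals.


Shape: circular sector
Radius r = 6.7 mm, Angle = 210 degrees
Formula: A = (angle/360) * pi * r^2
r^2 = 44.89
Fraction of circle = 210/360
A = (210/360) * pi * 44.89
A = 26.185833 * pi
A = 82.27
82.27 mm^2


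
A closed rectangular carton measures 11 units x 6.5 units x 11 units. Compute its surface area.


Shape: rectangular prism
l = 11 units, w = 6.5 units, h = 11 units
Formula: SA = 2(lw + lh + wh)
lw = 71.5, lh = 121, wh = 71.5
lw + lh + wh = 264
SA = 2 * 264
SA = 528
528 units^2


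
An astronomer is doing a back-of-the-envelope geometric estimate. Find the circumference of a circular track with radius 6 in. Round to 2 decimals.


Shape: circle
Radius r = 6 in
Formula: C = 2 * pi * r
C = 2 * pi * 6
C = 12 * pi
C = 37.7
37.7 in


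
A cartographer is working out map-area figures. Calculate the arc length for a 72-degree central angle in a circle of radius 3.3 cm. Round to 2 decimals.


Shape: circular arc
Radius r = 3.3 cm, Angle = 72 degrees
Formula: L = (angle/360) * 2 * pi * r
2 * pi * r = 6.6 * pi
L = (72/360) * 6.6 * pi
L = 1.32 * pi
L = 4.15
4.15 cm


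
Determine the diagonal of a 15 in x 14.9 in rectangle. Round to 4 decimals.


Shape: rectangle (diagonal via Pythagoras)
Sides: 15 in and 14.9 in
Formula: d = sqrt(l^2 + w^2)
l^2 = 225, w^2 = 222.01
l^2 + w^2 = 447.01
d = sqrt(447.01)
d = 21.1426
21.1426 in


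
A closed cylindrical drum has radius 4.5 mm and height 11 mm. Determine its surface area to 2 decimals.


Shape: closed cylinder
Radius r = 4.5 mm, Height h = 11 mm
Formula: SA = 2*pi*r^2 + 2*pi*r*h = 2*pi*r*(r + h)
r + h = 15.5
2 * r * (r + h) = 2 * 4.5 * 15.5 = 139.5
SA = 139.5 * pi
SA = 438.25
438.25 mm^2


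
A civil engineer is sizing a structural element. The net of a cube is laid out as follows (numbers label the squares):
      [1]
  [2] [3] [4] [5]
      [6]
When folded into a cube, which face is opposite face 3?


Net: cross layout. Take square 3 as the base (bottom).
Fold the four squares in the horizontal row up around 3: 2 -> left, 4 -> right, 5 wraps to the top.
Fold 1 and 6 up from 3: 1 -> back, 6 -> front.
Opposite pairs are therefore: (1, 6), (2, 4), (3, 5).
Face 3 is opposite face 5.
face 5


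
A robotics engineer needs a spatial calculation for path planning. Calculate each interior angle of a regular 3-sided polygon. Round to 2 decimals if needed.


Shape: regular triangle (3 sides)
Formula: interior angle = (n - 2) * 180 / n
(n - 2) = 1
(n - 2) * 180 = 180
angle = 180 / 3
angle = 60
60 degrees


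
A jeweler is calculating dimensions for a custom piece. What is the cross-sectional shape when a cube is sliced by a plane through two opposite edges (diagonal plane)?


Solid: cube
Cutting plane: through two opposite edges (diagonal plane)
Visualize the intersection of the plane with the solid's surface.
The boundary of the cut region is a rectangle.
rectangle


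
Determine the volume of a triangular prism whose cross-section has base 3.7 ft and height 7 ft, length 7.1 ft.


Shape: triangular prism
Triangle base = 3.7 ft, triangle height = 7 ft, prism length L = 7.1 ft
Formula: V = (1/2 * b * h_tri) * L
Cross-section area = 0.5 * 3.7 * 7 = 12.95
V = 12.95 * 7.1
V = 91.945
91.945 ft^3


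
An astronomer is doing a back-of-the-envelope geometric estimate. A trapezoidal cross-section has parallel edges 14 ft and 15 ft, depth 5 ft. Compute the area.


Shape: trapezoid
Parallel sides a = 14 ft, b = 15 ft; Height h = 5 ft
Formula: A = (a + b) * h / 2
a + b = 14 + 15 = 29
A = 29 * 5 / 2
A = 145 / 2
A = 72.5
72.5 ft^2


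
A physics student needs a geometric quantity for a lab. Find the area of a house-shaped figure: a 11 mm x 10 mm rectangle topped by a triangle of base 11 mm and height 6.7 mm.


Composite shape: rectangle + triangle
Rectangle area = 11 * 10 = 110
Triangle area = 0.5 * 11 * 6.7 = 36.85
Total = 110 + 36.85
Total = 146.85
146.85 mm^2


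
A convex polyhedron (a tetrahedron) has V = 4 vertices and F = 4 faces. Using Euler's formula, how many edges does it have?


Polyhedron: tetrahedron
Euler's formula for convex polyhedra: V - E + F = 2
Given: V = 4 vertices and F = 4 faces
Solve for E:
E = V + F - 2 = 4 + 4 - 2 = 6
6 edges


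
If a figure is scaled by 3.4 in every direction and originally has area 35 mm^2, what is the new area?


Linear scale factor k = 3.4
Original area = 35 mm^2
Rule: under a linear scaling by k, areas scale by k^2.
k^2 = 3.4^2 = 11.56
New area = 35 * 11.56
New area = 404.6
404.6 mm^2


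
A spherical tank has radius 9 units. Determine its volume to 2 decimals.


Shape: sphere
Radius r = 9 units
Formula: V = (4/3) * pi * r^3
r^3 = 729
(4/3) * 729 = 972
V = 972 * pi
V = 3053.63
3053.63 units^3


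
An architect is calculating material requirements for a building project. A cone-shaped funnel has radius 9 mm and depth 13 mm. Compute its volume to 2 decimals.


Shape: cone
Radius r = 9 mm, Height h = 13 mm
Formula: V = (1/3) * pi * r^2 * h
r^2 = 81
pi * r^2 * h = pi * 81 * 13 = 1053 * pi
V = 1053 * pi / 3
V = 1102.7
1102.7 mm^3


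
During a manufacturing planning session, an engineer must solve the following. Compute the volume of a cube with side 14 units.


Shape: cube
Side s = 14 units
Formula: V = s^3
V = 14 * 14 * 14
V = 196 * 14
V = 2744
2744 units^3


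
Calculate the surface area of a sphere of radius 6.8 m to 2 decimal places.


Shape: sphere
Radius r = 6.8 m
Formula: SA = 4 * pi * r^2
r^2 = 46.24
SA = 4 * pi * 46.24
SA = 184.96 * pi
SA = 581.07
581.07 m^2


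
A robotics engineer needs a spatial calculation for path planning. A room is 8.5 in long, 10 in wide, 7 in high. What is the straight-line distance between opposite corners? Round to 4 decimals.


Shape: rectangular box (space diagonal)
l = 8.5 in, w = 10 in, h = 7 in
Visualize: the diagonal of the base, then a right triangle with that diagonal and the height.
Formula: d = sqrt(l^2 + w^2 + h^2)
l^2 + w^2 + h^2 = 72.25 + 100 + 49 = 221.25
d = sqrt(221.25)
d = 14.8745
14.8745 in


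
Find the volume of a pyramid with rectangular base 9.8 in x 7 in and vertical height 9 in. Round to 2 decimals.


Shape: rectangular pyramid
Base: 9.8 in x 7 in, Height h = 9 in
Formula: V = (1/3) * base_area * h
base_area = 9.8 * 7 = 68.6
base_area * h = 68.6 * 9 = 617.4
V = 617.4 / 3
V = 205.8
205.8 in^3


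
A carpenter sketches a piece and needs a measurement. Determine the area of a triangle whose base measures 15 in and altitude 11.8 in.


Shape: triangle
Base b = 15 in, Height h = 11.8 in
Formula: A = (1/2) * b * h
A = 0.5 * 15 * 11.8
A = 0.5 * 177
A = 88.5
88.5 in^2


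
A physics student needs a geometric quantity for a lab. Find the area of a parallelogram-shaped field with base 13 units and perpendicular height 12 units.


Shape: parallelogram
Base b = 13 units, Height h = 12 units
Formula: A = b * h
A = 13 * 12
A = 156
156 units^2


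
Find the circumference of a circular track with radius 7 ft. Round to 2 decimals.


Shape: circle
Radius r = 7 ft
Formula: C = 2 * pi * r
C = 2 * pi * 7
C = 14 * pi
C = 43.98
43.98 ft


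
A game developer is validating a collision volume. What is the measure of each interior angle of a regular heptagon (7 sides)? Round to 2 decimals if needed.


Shape: regular heptagon (7 sides)
Formula: interior angle = (n - 2) * 180 / n
(n - 2) = 5
(n - 2) * 180 = 900
angle = 900 / 7
angle = 128.57
128.57 degrees


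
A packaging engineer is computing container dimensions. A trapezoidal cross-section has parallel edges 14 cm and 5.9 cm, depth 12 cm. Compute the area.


Shape: trapezoid
Parallel sides a = 14 cm, b = 5.9 cm; Height h = 12 cm
Formula: A = (a + b) * h / 2
a + b = 14 + 5.9 = 19.9
A = 19.9 * 12 / 2
A = 238.8 / 2
A = 119.4
119.4 cm^2


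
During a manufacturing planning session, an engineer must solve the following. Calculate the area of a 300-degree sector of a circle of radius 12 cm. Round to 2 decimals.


Shape: circular sector
Radius r = 12 cm, Angle = 300 degrees
Formula: A = (angle/360) * pi * r^2
r^2 = 144
Fraction of circle = 300/360
A = (300/360) * pi * 144
A = 120 * pi
A = 376.99
376.99 cm^2


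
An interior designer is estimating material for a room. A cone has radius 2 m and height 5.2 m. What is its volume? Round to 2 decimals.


Shape: cone
Radius r = 2 m, Height h = 5.2 m
Formula: V = (1/3) * pi * r^2 * h
r^2 = 4
pi * r^2 * h = pi * 4 * 5.2 = 20.8 * pi
V = 20.8 * pi / 3
V = 21.78
21.78 m^3


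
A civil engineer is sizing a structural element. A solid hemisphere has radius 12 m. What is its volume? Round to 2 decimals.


Shape: hemisphere (half of a sphere)
Radius r = 12 m
Formula: V = (1/2) * (4/3) * pi * r^3 = (2/3) * pi * r^3
r^3 = 1728
(2/3) * 1728 = 1152
V = 1152 * pi
V = 3619.11
3619.11 m^3


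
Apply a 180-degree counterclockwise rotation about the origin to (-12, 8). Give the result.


Transformation: rotation about the origin
Original point: (-12, 8)
Rule for 180 deg: (x, y) -> (-x, -y)
Apply: (-12, 8) -> (12, -8)
(12, -8)


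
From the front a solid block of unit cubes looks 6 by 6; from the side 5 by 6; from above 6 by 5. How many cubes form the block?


Orthographic views of a solid rectangular block:
Front view 6 x 6 -> length = 6, height = 6
Side view 5 x 6 -> width = 5, height = 6 (consistent)
Top view 6 x 5 -> confirms length = 6, width = 5
The block is 6 x 5 x 6.
Total unit cubes = 6 * 5 * 6 = 180
180 unit cubes


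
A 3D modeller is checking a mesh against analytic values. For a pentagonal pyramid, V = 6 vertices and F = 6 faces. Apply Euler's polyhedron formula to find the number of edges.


Polyhedron: pentagonal pyramid
Euler's formula for convex polyhedra: V - E + F = 2
Given: V = 6 vertices and F = 6 faces
Solve for E:
E = V + F - 2 = 6 + 6 - 2 = 10
10 edges


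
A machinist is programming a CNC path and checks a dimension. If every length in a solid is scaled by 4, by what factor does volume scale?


Linear scale factor k = 4
Rule: under a linear scaling by k, volumes scale by k^3.
k^3 = 4 * 4 * 4
k^3 = 16 * 4
k^3 = 64
Volume scales by a factor of 64.
64 (dimensionless)


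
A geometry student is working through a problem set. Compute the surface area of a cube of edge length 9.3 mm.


Shape: cube
Side s = 9.3 mm
A cube has 6 square faces.
Formula: SA = 6 * s^2
s^2 = 86.49
SA = 6 * 86.49
SA = 518.94
518.94 mm^2


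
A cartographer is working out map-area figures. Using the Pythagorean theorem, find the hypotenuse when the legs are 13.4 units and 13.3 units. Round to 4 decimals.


Shape: right triangle
Legs a = 13.4 units, b = 13.3 units
Formula: c = sqrt(a^2 + b^2)
a^2 = 179.56, b^2 = 176.89
a^2 + b^2 = 356.45
c = sqrt(356.45)
c = 18.8799
18.8799 units


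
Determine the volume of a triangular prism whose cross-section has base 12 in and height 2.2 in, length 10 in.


Shape: triangular prism
Triangle base = 12 in, triangle height = 2.2 in, prism length L = 10 in
Formula: V = (1/2 * b * h_tri) * L
Cross-section area = 0.5 * 12 * 2.2 = 13.2
V = 13.2 * 10
V = 132
132 in^3


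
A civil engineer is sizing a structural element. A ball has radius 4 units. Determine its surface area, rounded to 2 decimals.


Shape: sphere
Radius r = 4 units
Formula: SA = 4 * pi * r^2
r^2 = 16
SA = 4 * pi * 16
SA = 64 * pi
SA = 201.06
201.06 units^2


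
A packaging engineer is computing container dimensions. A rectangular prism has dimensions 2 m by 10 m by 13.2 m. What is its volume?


Shape: rectangular prism
l = 2 m, w = 10 m, h = 13.2 m
Formula: V = l * w * h
V = 2 * 10 * 13.2
V = 20 * 13.2
V = 264
264 m^3


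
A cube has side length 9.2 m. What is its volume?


Shape: cube
Side s = 9.2 m
Formula: V = s^3
V = 9.2 * 9.2 * 9.2
V = 84.64 * 9.2
V = 778.688
778.688 m^3


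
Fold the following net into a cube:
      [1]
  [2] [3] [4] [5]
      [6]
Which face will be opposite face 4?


Net: cross layout. Take square 3 as the base (bottom).
Fold the four squares in the horizontal row up around 3: 2 -> left, 4 -> right, 5 wraps to the top.
Fold 1 and 6 up from 3: 1 -> back, 6 -> front.
Opposite pairs are therefore: (1, 6), (2, 4), (3, 5).
Face 4 is opposite face 2.
face 2


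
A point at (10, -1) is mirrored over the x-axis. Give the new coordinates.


Transformation: reflection
Original point: (10, -1)
Rule for reflection over the x-axis: (x, y) -> (x, -y)
Apply: (10, -1) -> (10, 1)
(10, 1)


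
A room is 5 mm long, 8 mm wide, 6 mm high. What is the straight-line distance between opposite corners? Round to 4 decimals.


Shape: rectangular box (space diagonal)
l = 5 mm, w = 8 mm, h = 6 mm
Visualize: the diagonal of the base, then a right triangle with that diagonal and the height.
Formula: d = sqrt(l^2 + w^2 + h^2)
l^2 + w^2 + h^2 = 25 + 64 + 36 = 125
d = sqrt(125)
d = 11.1803
11.1803 mm


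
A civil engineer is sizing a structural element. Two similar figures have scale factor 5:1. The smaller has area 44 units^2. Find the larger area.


Linear scale factor k = 5
Original area = 44 units^2
Rule: under a linear scaling by k, areas scale by k^2.
k^2 = 5^2 = 25
New area = 44 * 25
New area = 1100
1100 units^2


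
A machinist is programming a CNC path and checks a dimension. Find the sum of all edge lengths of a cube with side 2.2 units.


Shape: cube
Side s = 2.2 units
A cube has 12 edges, all equal.
Formula: total edge length = 12 * s
Total = 12 * 2.2
Total = 26.4
26.4 units


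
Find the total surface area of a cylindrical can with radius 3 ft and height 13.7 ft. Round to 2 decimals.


Shape: closed cylinder
Radius r = 3 ft, Height h = 13.7 ft
Formula: SA = 2*pi*r^2 + 2*pi*r*h = 2*pi*r*(r + h)
r + h = 16.7
2 * r * (r + h) = 2 * 3 * 16.7 = 100.2
SA = 100.2 * pi
SA = 314.79
314.79 ft^2


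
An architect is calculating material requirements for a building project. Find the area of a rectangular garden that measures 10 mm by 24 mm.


Shape: rectangle
Length l = 10 mm, Width w = 24 mm
Formula: A = l * w
A = 10 * 24
A = 240
240 mm^2


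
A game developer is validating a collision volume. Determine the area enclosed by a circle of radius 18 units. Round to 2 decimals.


Shape: circle
Radius r = 18 units
Formula: A = pi * r^2
r^2 = 18^2 = 324
A = pi * 324
A = 1017.88
1017.88 units^2


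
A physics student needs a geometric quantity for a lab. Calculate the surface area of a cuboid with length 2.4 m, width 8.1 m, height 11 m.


Shape: rectangular prism
l = 2.4 m, w = 8.1 m, h = 11 m
Formula: SA = 2(lw + lh + wh)
lw = 19.44, lh = 26.4, wh = 89.1
lw + lh + wh = 134.94
SA = 2 * 134.94
SA = 269.88
269.88 m^2


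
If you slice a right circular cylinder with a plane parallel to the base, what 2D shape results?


Solid: right circular cylinder
Cutting plane: parallel to the base
Visualize the intersection of the plane with the solid's surface.
The boundary of the cut region is a circle.
circle


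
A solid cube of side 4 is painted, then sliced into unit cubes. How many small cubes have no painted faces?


Large cube: 4 x 4 x 4, cut into unit cubes.
n = 4, so n - 2 = 2
Unpainted cubes form the interior (n - 2)^3 block.
(n - 2)^3 = 2^3 = 8
8 unit cubes


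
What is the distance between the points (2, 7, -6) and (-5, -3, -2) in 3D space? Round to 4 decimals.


3D distance between two points
P1 = (2, 7, -6), P2 = (-5, -3, -2)
Formula: d = sqrt((x2-x1)^2 + (y2-y1)^2 + (z2-z1)^2)
dx = -5 - 2 = -7
dy = -3 - 7 = -10
dz = -2 - -6 = 4
dx^2 + dy^2 + dz^2 = 49 + 100 + 16 = 165
d = sqrt(165)
d = 12.8452
12.8452 units


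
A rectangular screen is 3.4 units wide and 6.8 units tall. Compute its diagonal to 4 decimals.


Shape: rectangle (diagonal via Pythagoras)
Sides: 3.4 units and 6.8 units
Formula: d = sqrt(l^2 + w^2)
l^2 = 11.56, w^2 = 46.24
l^2 + w^2 = 57.8
d = sqrt(57.8)
d = 7.6026
7.6026 units


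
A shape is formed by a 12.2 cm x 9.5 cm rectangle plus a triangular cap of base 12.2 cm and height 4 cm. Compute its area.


Composite shape: rectangle + triangle
Rectangle area = 12.2 * 9.5 = 115.9
Triangle area = 0.5 * 12.2 * 4 = 24.4
Total = 115.9 + 24.4
Total = 140.3
140.3 cm^2


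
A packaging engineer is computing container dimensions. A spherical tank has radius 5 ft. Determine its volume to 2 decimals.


Shape: sphere
Radius r = 5 ft
Formula: V = (4/3) * pi * r^3
r^3 = 125
(4/3) * 125 = 166.666667
V = 166.666667 * pi
V = 523.6
523.6 ft^3


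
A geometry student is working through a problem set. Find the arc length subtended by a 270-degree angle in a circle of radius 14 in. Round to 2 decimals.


Shape: circular arc
Radius r = 14 in, Angle = 270 degrees
Formula: L = (angle/360) * 2 * pi * r
2 * pi * r = 28 * pi
L = (270/360) * 28 * pi
L = 21 * pi
L = 65.97
65.97 in


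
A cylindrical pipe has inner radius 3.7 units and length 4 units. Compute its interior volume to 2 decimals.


Shape: cylinder
Radius r = 3.7 units, Height h = 4 units
Formula: V = pi * r^2 * h
r^2 = 13.69
V = pi * 13.69 * 4
V = 54.76 * pi
V = 172.03
172.03 units^3


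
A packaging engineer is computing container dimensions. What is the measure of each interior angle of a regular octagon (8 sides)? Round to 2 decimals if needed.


Shape: regular octagon (8 sides)
Formula: interior angle = (n - 2) * 180 / n
(n - 2) = 6
(n - 2) * 180 = 1080
angle = 1080 / 8
angle = 135
135 degrees


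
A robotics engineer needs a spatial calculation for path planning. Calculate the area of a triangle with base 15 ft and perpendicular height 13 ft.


Shape: triangle
Base b = 15 ft, Height h = 13 ft
Formula: A = (1/2) * b * h
A = 0.5 * 15 * 13
A = 0.5 * 195
A = 97.5
97.5 ft^2


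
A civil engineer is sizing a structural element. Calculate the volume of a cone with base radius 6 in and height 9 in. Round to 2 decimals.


Shape: cone
Radius r = 6 in, Height h = 9 in
Formula: V = (1/3) * pi * r^2 * h
r^2 = 36
pi * r^2 * h = pi * 36 * 9 = 324 * pi
V = 324 * pi / 3
V = 339.29
339.29 in^3


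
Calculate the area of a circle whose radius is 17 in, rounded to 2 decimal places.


Shape: circle
Radius r = 17 in
Formula: A = pi * r^2
r^2 = 17^2 = 289
A = pi * 289
A = 907.92
907.92 in^2


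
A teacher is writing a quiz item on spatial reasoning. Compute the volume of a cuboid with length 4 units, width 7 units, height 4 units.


Shape: rectangular prism
l = 4 units, w = 7 units, h = 4 units
Formula: V = l * w * h
V = 4 * 7 * 4
V = 28 * 4
V = 112
112 units^3


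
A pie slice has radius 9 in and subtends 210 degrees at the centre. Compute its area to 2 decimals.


Shape: circular sector
Radius r = 9 in, Angle = 210 degrees
Formula: A = (angle/360) * pi * r^2
r^2 = 81
Fraction of circle = 210/360
A = (210/360) * pi * 81
A = 47.25 * pi
A = 148.44
148.44 in^2


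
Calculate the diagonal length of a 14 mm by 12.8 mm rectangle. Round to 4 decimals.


Shape: rectangle (diagonal via Pythagoras)
Sides: 14 mm and 12.8 mm
Formula: d = sqrt(l^2 + w^2)
l^2 = 196, w^2 = 163.84
l^2 + w^2 = 359.84
d = sqrt(359.84)
d = 18.9694
18.9694 mm


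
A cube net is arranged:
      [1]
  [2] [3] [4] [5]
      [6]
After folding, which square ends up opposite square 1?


Net: cross layout. Take square 3 as the base (bottom).
Fold the four squares in the horizontal row up around 3: 2 -> left, 4 -> right, 5 wraps to the top.
Fold 1 and 6 up from 3: 1 -> back, 6 -> front.
Opposite pairs are therefore: (1, 6), (2, 4), (3, 5).
Face 1 is opposite face 6.
face 6


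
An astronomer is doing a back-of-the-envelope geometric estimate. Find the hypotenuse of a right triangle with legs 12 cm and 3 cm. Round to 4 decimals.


Shape: right triangle
Legs a = 12 cm, b = 3 cm
Formula: c = sqrt(a^2 + b^2)
a^2 = 144, b^2 = 9
a^2 + b^2 = 153
c = sqrt(153)
c = 12.3693
12.3693 cm


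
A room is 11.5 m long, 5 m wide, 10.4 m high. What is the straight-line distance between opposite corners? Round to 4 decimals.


Shape: rectangular box (space diagonal)
l = 11.5 m, w = 5 m, h = 10.4 m
Visualize: the diagonal of the base, then a right triangle with that diagonal and the height.
Formula: d = sqrt(l^2 + w^2 + h^2)
l^2 + w^2 + h^2 = 132.25 + 25 + 108.16 = 265.41
d = sqrt(265.41)
d = 16.2914
16.2914 m


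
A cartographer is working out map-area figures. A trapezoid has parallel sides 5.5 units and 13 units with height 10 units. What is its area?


Shape: trapezoid
Parallel sides a = 5.5 units, b = 13 units; Height h = 10 units
Formula: A = (a + b) * h / 2
a + b = 5.5 + 13 = 18.5
A = 18.5 * 10 / 2
A = 185 / 2
A = 92.5
92.5 units^2


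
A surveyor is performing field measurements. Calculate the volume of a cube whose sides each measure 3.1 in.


Shape: cube
Side s = 3.1 in
Formula: V = s^3
V = 3.1 * 3.1 * 3.1
V = 9.61 * 3.1
V = 29.791
29.791 in^3


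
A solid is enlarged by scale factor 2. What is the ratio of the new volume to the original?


Linear scale factor k = 2
Rule: under a linear scaling by k, volumes scale by k^3.
k^3 = 2 * 2 * 2
k^3 = 4 * 2
k^3 = 8
Volume scales by a factor of 8.
8 (dimensionless)


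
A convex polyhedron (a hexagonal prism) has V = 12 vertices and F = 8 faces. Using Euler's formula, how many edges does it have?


Polyhedron: hexagonal prism
Euler's formula for convex polyhedra: V - E + F = 2
Given: V = 12 vertices and F = 8 faces
Solve for E:
E = V + F - 2 = 12 + 8 - 2 = 18
18 edges


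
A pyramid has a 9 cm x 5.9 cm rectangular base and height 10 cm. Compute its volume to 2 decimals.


Shape: rectangular pyramid
Base: 9 cm x 5.9 cm, Height h = 10 cm
Formula: V = (1/3) * base_area * h
base_area = 9 * 5.9 = 53.1
base_area * h = 53.1 * 10 = 531
V = 531 / 3
V = 177
177 cm^3


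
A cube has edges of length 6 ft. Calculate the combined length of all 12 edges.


Shape: cube
Side s = 6 ft
A cube has 12 edges, all equal.
Formula: total edge length = 12 * s
Total = 12 * 6
Total = 72
72 ft


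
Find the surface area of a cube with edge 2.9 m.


Shape: cube
Side s = 2.9 m
A cube has 6 square faces.
Formula: SA = 6 * s^2
s^2 = 8.41
SA = 6 * 8.41
SA = 50.46
50.46 m^2


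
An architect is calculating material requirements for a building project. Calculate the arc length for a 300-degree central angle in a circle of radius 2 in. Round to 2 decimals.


Shape: circular arc
Radius r = 2 in, Angle = 300 degrees
Formula: L = (angle/360) * 2 * pi * r
2 * pi * r = 4 * pi
L = (300/360) * 4 * pi
L = 3.333333 * pi
L = 10.47
10.47 in


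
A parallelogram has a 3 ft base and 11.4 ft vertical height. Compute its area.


Shape: parallelogram
Base b = 3 ft, Height h = 11.4 ft
Formula: A = b * h
A = 3 * 11.4
A = 34.2
34.2 ft^2


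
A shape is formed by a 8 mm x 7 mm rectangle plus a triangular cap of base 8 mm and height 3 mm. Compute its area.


Composite shape: rectangle + triangle
Rectangle area = 8 * 7 = 56
Triangle area = 0.5 * 8 * 3 = 12
Total = 56 + 12
Total = 68
68 mm^2


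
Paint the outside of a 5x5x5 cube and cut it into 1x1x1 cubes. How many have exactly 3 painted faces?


Large cube: 5 x 5 x 5, cut into unit cubes.
Cubes with 3 painted faces are at the corners. A cube always has 8 corners.
Count = 8
8 unit cubes
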